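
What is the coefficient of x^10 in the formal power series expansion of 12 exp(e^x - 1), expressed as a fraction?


exp(e^x - 1) is the exponential generating function for the Bell numbers Bell_k: exp(e^x - 1) = sum_{k>=0} Bell_k x^k / k!.
So the coefficient of x^10 in 12 exp(e^x - 1) is 12 Bell_10 / 10!.
Computing: Bell_10 = 115975 and 10! = 3628800, giving
12 * 115975/3628800 = 4639/12096.

4639/12096


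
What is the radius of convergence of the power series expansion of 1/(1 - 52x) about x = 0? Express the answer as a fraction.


Expanding 1/(1 - 52x) = sum_{k>=0} 52^k x^k, the series converges when |52x| < 1, i.e., |x| < 1/52.
So the radius of convergence is 1/52 = 1/52.

1/52


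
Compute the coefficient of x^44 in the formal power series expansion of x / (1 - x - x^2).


Let f(x) = sum_{k>=0} a_k x^k. Multiplying f(x) * (1 - x - x^2) = x and matching coefficients gives a_0 = 0, a_1 = 1, and a_k = a_{k-1} + a_{k-2} for k >= 2. These are the Fibonacci numbers F_k.
Iterating from F_0 = 0, F_1 = 1:
F_0=0, F_1=1, F_2=1, F_3=2, F_4=3, F_5=5, F_6=8, F_7=13, F_8=21, F_9=34, ...
F_44 = 701408733.

701408733


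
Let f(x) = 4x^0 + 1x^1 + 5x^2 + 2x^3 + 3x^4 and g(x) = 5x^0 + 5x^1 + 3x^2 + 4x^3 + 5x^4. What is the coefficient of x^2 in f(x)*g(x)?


Cauchy product at x^2:
4*3 + 1*5 + 5*5
= 42

42


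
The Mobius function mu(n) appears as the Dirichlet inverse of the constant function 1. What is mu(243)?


243 has a squared prime factor, so mu(243) = 0.
Factorization reveals a repeated prime.

0


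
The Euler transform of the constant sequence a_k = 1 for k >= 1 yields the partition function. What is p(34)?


The Euler transform converts the sequence a_k = 1 into the number of integer partitions.
Using the recurrence or dynamic programming:
p(34) = 12310

12310


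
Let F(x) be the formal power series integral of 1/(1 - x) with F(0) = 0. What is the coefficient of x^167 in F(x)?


1/(1 - x) = sum_{k>=0} x^k. Integrating termwise and using F(0) = 0 gives
F(x) = sum_{k>=0} x^(k+1) / (k+1) = sum_{m>=1} x^m / m = -ln(1 - x).
So the coefficient of x^167 is 1/167 = 1/167.

1/167


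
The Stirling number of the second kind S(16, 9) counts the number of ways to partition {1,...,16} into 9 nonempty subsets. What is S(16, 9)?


Using the explicit formula S(n,k) = (1/k!) sum_{j=0}^{k} (-1)^(k-j) C(k,j) j^n:
S(16, 9) = 820784250
Equivalently, S(n,k) is n! times the coefficient of x^n in the EGF (e^x - 1)^k / k!.

820784250


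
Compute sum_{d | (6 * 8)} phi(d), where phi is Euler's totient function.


First, 6 * 8 = 48. One classical identity is sum_{d | n} phi(d) = n (each k in [1, n] has a unique gcd with n, and among the k's with gcd(k, n) = n/d there are phi(d) of them). So the sum equals 48. We also verify directly:
Divisors of 48: 1, 2, 3, 4, 6, 8, 12, 16, 24, 48.
phi values: 1, 1, 2, 2, 2, 4, 4, 8, 8, 16.
Sum = 48.

48


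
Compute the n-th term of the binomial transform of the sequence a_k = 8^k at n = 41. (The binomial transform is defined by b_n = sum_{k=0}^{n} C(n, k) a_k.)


With a_k = 8^k, b_n = sum_{k=0}^{n} C(n, k) 8^k = (1 + 8)^n by the binomial theorem.
For n = 41: (1 + 8)^41 = 9^41 = 1330279464729113309844748891857449678409.

1330279464729113309844748891857449678409


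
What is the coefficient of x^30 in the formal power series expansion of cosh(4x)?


The Maclaurin series is cosh(t) = sum_{m>=0} t^(2m) / (2m)!, so substituting t = 4x, only even powers of x are nonzero, with coefficient of x^(2m) equal to 4^(2m) / (2m)!.
For x^30 the coefficient is 4^30/30! = 1152921504606846976/265252859812191058636308480000000 = 17179869184/3952575621190533915703125.

17179869184/3952575621190533915703125


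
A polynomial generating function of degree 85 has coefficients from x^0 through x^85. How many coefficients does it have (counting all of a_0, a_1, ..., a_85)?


A polynomial of degree 85 takes the form a_0 + a_1 x + ... + a_85 x^85.
The number of coefficients is 85 + 1 = 86.

86


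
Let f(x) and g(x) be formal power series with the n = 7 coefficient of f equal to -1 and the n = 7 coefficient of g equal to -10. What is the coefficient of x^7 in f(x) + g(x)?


Addition of formal power series is termwise.
The coefficient of x^7 in f + g = -1 + -10
= -11

-11


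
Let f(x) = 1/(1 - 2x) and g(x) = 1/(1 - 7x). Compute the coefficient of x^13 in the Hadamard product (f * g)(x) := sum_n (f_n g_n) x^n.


f has coefficients f_k = 2^k and g has coefficients g_k = 7^k, so the Hadamard product has coefficient (f*g)_k = 2^k * 7^k = 14^k.
For k = 13: 14^13 = 793714773254144.

793714773254144


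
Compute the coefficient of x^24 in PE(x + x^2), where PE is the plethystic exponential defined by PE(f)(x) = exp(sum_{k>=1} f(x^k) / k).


With f(x) = x + x^2, the exponent is sum_{k>=1} (x^k + x^(2k)) / k = -ln(1 - x) - ln(1 - x^2). Exponentiating:
PE(x + x^2) = 1 / ((1 - x)(1 - x^2)).
This is the generating function for partitions of n into parts of size 1 or 2. The number of 2's can be any j in 0..12, and the rest are 1's, so
[x^24] = floor(24/2) + 1 = 13.

13


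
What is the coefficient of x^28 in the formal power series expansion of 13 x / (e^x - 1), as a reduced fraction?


The exponential generating function for Bernoulli numbers is
x / (e^x - 1) = sum_{k>=0} B_k x^k / k!.
So the coefficient of x^28 in 13 x / (e^x - 1) is 13 B_28 / 28!.
Computing: B_28 = -23749461029/870, 28! = 304888344611713860501504000000, giving
13 * -23749461029/870 / 304888344611713860501504000000 = -3392780147/2914866591342758886113280000000.

-3392780147/2914866591342758886113280000000


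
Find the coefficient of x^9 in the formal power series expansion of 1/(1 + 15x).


Write 1/(1 + c x) = 1/(1 - (-c) x) and apply the geometric-series identity
1/(1 - y) = sum_{k>=0} y^k to get 1/(1 + c x) = sum_{k>=0} (-c)^k x^k.
So the coefficient of x^k is (-c)^k = (-1)^k * c^k.
Here c = 15 and k = 9:
(-15)^9 = -1 * 38443359375 = -38443359375

-38443359375


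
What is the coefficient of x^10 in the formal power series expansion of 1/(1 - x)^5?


The expansion 1/(1 - x)^r = sum_{k>=0} C(k + r - 1, r - 1) x^k follows from the multiset / negative-binomial theorem (or from repeated differentiation of the geometric series).
For r = 5 and k = 10:
C(14, 4) = 87178291200 / (24 * 3628800) = 1001.

1001


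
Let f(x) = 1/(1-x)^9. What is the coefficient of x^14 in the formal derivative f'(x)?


Differentiate: d/dx [ 1/(1-x)^r ] = r / (1-x)^(r+1).
Here r = 9, so f'(x) = 9 / (1-x)^10.
The expansion of 1/(1-x)^(r+1) has coefficient of x^n equal to C(n+r, r).
So the coefficient of x^14 in f'(x) is
9 * C(23, 9) = 9 * 817190 = 7354710

7354710


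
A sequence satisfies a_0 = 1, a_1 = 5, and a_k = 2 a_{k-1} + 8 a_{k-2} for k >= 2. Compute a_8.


The characteristic equation is t^2 - 2 t - 8 = 0, with roots r_1 = 4 and r_2 = -2 (so c_1 = r_1 + r_2, c_2 = -r_1 r_2 as required).
One can use the closed form a_n = A r_1^n + B r_2^n, but direct iteration is more reliable:
a_0 = 1, a_1 = 5, a_2 = 18, a_3 = 76, a_4 = 296, a_5 = 1200, a_6 = 4768, a_7 = 19136, a_8 = 76416.
So a_8 = 76416.

76416


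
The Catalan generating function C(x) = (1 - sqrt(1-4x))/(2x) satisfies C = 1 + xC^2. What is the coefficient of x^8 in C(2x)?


Substituting x -> 2x scales the n-th coefficient by 2^n, so [x^8] C(2x) = 2^8 * C_8.
C_8 = C(2*8, 8)/(9) = 12870/9 = 1430.
So 2^8 * 1430 = 256 * 1430 = 366080.

366080


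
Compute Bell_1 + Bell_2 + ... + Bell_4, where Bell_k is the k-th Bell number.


Recall Bell_k counts set partitions of a k-set (with Bell_0 = 1 by convention).
Bell_1 through Bell_4: 1, 2, 5, 15
Sum = 1 + 2 + 5 + 15 = 23.

23


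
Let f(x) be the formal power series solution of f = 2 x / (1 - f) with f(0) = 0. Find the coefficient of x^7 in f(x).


Apply Lagrange inversion: f = 2 x * phi(f) with phi(t) = 1/(1 - t), so
[x^n] f = 2^n * (1/n) [t^(n-1)] phi(t)^n = 2^n * (1/n) [t^(n-1)] (1 - t)^(-n) = 2^n * (1/n) C(2n - 2, n - 1) = 2^n * C_{n-1}.
For n = 7: C_6 = C(12, 6) / 7 = 924/7 = 132.
With the 2^7 = 128 factor, the coefficient is 128 * 132 = 16896.

16896


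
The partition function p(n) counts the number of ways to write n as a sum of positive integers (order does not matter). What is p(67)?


Using the generating function prod_{k>=1} 1/(1-x^k), we compute p(67).
By dynamic programming over parts 1 through 67:
p(67) = 2679689

2679689


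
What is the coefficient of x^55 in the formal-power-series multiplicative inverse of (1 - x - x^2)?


Let the inverse be f(x) = sum_{k>=0} a_k x^k. From f(x) * (1 - x - x^2) = 1 and matching coefficients:
 x^0: a_0 = 1.
 x^1: a_1 - a_0 = 0, so a_1 = 1.
 x^k (k >= 2): a_k - a_{k-1} - a_{k-2} = 0, i.e. a_k = a_{k-1} + a_{k-2}.
This is the Fibonacci-type recurrence shifted so that a_0 = a_1 = 1.
Iterating: a_0=1, a_1=1, a_2=2, a_3=3, a_4=5, a_5=8, a_6=13, a_7=21, a_8=34, a_9=55, ...
a_55 = 225851433717.

225851433717


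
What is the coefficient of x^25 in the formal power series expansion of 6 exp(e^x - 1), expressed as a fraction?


exp(e^x - 1) is the exponential generating function for the Bell numbers Bell_k: exp(e^x - 1) = sum_{k>=0} Bell_k x^k / k!.
So the coefficient of x^25 in 6 exp(e^x - 1) is 6 Bell_25 / 25!.
Computing: Bell_25 = 4638590332229999353 and 25! = 15511210043330985984000000, giving
6 * 4638590332229999353/15511210043330985984000000 = 356814640940769181/198861667222192128000000.

356814640940769181/198861667222192128000000


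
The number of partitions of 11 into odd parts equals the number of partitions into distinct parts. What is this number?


Computing partitions of 11 into odd parts (1, 3, 5, ...):
Using the generating function prod_{k>=0} 1/(1-x^(2k+1)),
the count is 12

12


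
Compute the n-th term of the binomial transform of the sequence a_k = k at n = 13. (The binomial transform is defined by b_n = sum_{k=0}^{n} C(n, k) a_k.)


With a_k = k, b_n = sum_{k=0}^{n} C(n, k) k. Using k * C(n, k) = n * C(n-1, k-1) gives b_n = n * sum_{k>=1} C(n-1, k-1) = n * 2^(n-1).
For n = 13: 13 * 2^12 = 13 * 4096 = 53248.

53248


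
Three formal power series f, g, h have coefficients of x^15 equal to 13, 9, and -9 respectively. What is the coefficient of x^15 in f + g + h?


Series addition is componentwise:
13 + 9 + -9
= 13

13


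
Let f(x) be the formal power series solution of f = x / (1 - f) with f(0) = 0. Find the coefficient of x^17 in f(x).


Apply Lagrange inversion: f = x * phi(f) with phi(t) = 1/(1 - t), so
[x^n] f = (1/n) [t^(n-1)] phi(t)^n = (1/n) [t^(n-1)] (1 - t)^(-n) = (1/n) C(2n - 2, n - 1) = C_{n-1}.
For n = 17: C_16 = C(32, 16) / 17 = 601080390/17 = 35357670 = 35357670.

35357670


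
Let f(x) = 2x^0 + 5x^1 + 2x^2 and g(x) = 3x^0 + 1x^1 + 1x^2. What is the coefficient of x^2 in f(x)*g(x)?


Cauchy product at x^2:
2*1 + 5*1 + 2*3
= 13

13


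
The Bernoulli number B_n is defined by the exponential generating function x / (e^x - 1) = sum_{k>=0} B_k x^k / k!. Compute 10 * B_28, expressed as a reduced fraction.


Bernoulli numbers can also be computed recursively via B_0 = 1 and sum_{j=0}^{m} C(m+1, j) B_j = 0 for m >= 1. Odd-index Bernoulli numbers vanish for k >= 3.
Computing B_28 = -23749461029/870, so 10 * B_28 = 10 * -23749461029/870 = -23749461029/87.

-23749461029/87


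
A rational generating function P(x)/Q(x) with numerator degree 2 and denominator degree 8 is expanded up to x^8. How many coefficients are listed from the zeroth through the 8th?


Expanding up to x^8 gives the coefficients for x^0, x^1, ..., x^8.
That is 8 + 1 = 9 coefficients in total.

9


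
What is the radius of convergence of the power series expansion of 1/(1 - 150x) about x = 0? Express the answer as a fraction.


Expanding 1/(1 - 150x) = sum_{k>=0} 150^k x^k, the series converges when |150x| < 1, i.e., |x| < 1/150.
So the radius of convergence is 1/150 = 1/150.

1/150


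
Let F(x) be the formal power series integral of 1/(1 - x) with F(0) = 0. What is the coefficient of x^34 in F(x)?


1/(1 - x) = sum_{k>=0} x^k. Integrating termwise and using F(0) = 0 gives
F(x) = sum_{k>=0} x^(k+1) / (k+1) = sum_{m>=1} x^m / m = -ln(1 - x).
So the coefficient of x^34 is 1/34 = 1/34.

1/34


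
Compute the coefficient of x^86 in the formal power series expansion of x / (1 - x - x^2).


Let f(x) = sum_{k>=0} a_k x^k. Multiplying f(x) * (1 - x - x^2) = x and matching coefficients gives a_0 = 0, a_1 = 1, and a_k = a_{k-1} + a_{k-2} for k >= 2. These are the Fibonacci numbers F_k.
Iterating from F_0 = 0, F_1 = 1:
F_0=0, F_1=1, F_2=1, F_3=2, F_4=3, F_5=5, F_6=8, F_7=13, F_8=21, F_9=34, ...
F_86 = 420196140727489673.

420196140727489673


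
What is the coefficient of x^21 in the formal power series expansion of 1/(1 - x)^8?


The negative binomial / multiset identity is
1/(1 - x)^r = sum_{k>=0} C(k + r - 1, r - 1) x^k.
Here r = 8 and k = 21, so the coefficient is
C(21 + 7, 7) = C(28, 7)
= 1184040

1184040


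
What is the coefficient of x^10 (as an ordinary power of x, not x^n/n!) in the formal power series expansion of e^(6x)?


The exponential series is e^y = sum_{k>=0} y^k / k!. Substituting y = 6x gives
e^(6x) = sum_{k>=0} 6^k x^k / k!.
So the coefficient of x^n is a^n/n! with a = 6, n = 10:
6^10 / 10! = 60466176/3628800 = 2916/175

2916/175


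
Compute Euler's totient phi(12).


phi(n) counts integers in [1, n] coprime to n. Using the multiplicative formula phi(n) = n * prod_{p | n} (1 - 1/p):
12 = 2^2 * 3, so
phi(12) = 12 * (1 - 1/2) * (1 - 1/3) = 4.

4


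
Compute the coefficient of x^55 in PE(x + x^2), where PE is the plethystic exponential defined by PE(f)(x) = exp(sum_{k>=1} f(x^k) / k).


With f(x) = x + x^2, the exponent is sum_{k>=1} (x^k + x^(2k)) / k = -ln(1 - x) - ln(1 - x^2). Exponentiating:
PE(x + x^2) = 1 / ((1 - x)(1 - x^2)).
This is the generating function for partitions of n into parts of size 1 or 2. The number of 2's can be any j in 0..27, and the rest are 1's, so
[x^55] = floor(55/2) + 1 = 28.

28


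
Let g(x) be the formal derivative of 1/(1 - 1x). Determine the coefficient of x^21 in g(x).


Differentiate termwise: d/dx sum_{k>=0} 1^k x^k = sum_{k>=1} k 1^k x^(k-1) = sum_{j>=0} (j+1) 1^(j+1) x^j.
Equivalently, d/dx [1/(1 - 1x)] = 1/(1 - 1x)^2.
For j = 21: 22 * 1^22 = 22 * 1 = 22.

22


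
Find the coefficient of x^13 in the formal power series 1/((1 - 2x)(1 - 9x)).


By partial fractions or Cauchy convolution:
The coefficient equals sum_{k=0}^{13} 2^k * 9^(13-k).
= 3268113205511

3268113205511


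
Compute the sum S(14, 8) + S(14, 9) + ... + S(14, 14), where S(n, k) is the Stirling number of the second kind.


By definition, S(n, k) counts partitions of an n-set into exactly k nonempty blocks.
Computing row n = 14 for k = 8..14:
S(14, k): 20912320, 5135130, 752752, 66066, 3367, 91, 1
Sum = 26869727.

26869727


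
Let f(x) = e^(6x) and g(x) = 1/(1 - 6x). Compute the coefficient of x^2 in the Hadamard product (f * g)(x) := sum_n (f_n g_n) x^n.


Expanding: f_k = 6^k/k! (from e^(6x)) and g_k = 6^k (from 1/(1 - 6x)). So the Hadamard coefficient (f * g)_k = 6^k 6^k / k! = (36)^k / k!.
For k = 2: 36^2/2! = 1296/2 = 648.

648


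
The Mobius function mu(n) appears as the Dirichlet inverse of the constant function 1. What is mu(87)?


87 = 3 * 29 (all distinct primes).
mu(87) = (-1)^2 = 1

1


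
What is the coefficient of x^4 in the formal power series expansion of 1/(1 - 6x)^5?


The general identity 1/(1 - c x)^r = sum_{k>=0} c^k C(k + r - 1, r - 1) x^k follows by substituting y = c x into 1/(1 - y)^r = sum_{k>=0} C(k + r - 1, r - 1) y^k.
For c = 6, r = 5, k = 4:
6^4 * C(8, 4) = 1296 * 70 = 90720.

90720


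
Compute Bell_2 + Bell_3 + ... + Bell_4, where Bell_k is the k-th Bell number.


Recall Bell_k counts set partitions of a k-set (with Bell_0 = 1 by convention).
Bell_2 through Bell_4: 2, 5, 15
Sum = 2 + 5 + 15 = 22.

22


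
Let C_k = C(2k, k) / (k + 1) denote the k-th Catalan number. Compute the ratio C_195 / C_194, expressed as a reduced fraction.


Using C_k = (2k)! / (k! (k+1)!), the ratio C_{k+1}/C_k simplifies to
C_{k+1}/C_k = [(2k+2)! / ((k+1)! (k+2)!)] * [k! (k+1)! / (2k)!]
 = (2k+2)(2k+1) / ((k+1)(k+2)) = 2(2k+1) / (k+2).
For k = 194: 2(2*194 + 1) / (194 + 2) = 778/196 = 389/98.

389/98


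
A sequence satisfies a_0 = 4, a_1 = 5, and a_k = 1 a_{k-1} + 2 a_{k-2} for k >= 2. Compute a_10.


The characteristic equation is t^2 - 1 t - 2 = 0, with roots r_1 = 2 and r_2 = -1 (so c_1 = r_1 + r_2, c_2 = -r_1 r_2 as required).
One can use the closed form a_n = A r_1^n + B r_2^n, but direct iteration is more reliable:
a_0 = 4, a_1 = 5, a_2 = 13, a_3 = 23, a_4 = 49, a_5 = 95, a_6 = 193, a_7 = 383, a_8 = 769, a_9 = 1535, a_10 = 3073.
So a_10 = 3073.

3073


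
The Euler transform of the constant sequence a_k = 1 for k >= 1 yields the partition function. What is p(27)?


The Euler transform converts the sequence a_k = 1 into the number of integer partitions.
Using the recurrence or dynamic programming:
p(27) = 3010

3010


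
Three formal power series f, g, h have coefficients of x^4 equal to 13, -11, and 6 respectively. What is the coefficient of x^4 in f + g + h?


Series addition is componentwise:
13 + -11 + 6
= 8

8


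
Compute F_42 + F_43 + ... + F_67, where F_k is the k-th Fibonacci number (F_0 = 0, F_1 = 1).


Use the identity sum_{k=0}^{N} F_k = F_{N+2} - 1 (which follows from F_{k+2} - F_{k+1} = F_k). Then
sum_{k=42}^{67} F_k = (F_{69} - 1) - (F_{43} - 1) = F_{69} - F_{43}.
Computing: F_{69} = 117669030460994, F_{43} = 433494437, so
Sum = 117669030460994 - 433494437 = 117668596966557.

117668596966557


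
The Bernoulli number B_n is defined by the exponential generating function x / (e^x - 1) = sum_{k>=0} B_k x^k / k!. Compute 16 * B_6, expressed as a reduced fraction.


Bernoulli numbers can also be computed recursively via B_0 = 1 and sum_{j=0}^{m} C(m+1, j) B_j = 0 for m >= 1. Odd-index Bernoulli numbers vanish for k >= 3.
Computing B_6 = 1/42, so 16 * B_6 = 16 * 1/42 = 8/21.

8/21


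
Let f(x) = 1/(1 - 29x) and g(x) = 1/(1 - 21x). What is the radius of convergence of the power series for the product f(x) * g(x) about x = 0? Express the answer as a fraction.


The radius of 1/(1 - 29x) is 1/29 (nearest singularity at x = 1/29), and the radius of 1/(1 - 21x) is 1/21.
The product f(x)*g(x) = 1/((1 - 29x)(1 - 21x)) has singularities at both 1/29 and 1/21, so its radius of convergence is the distance to the nearest one:
min(1/29, 1/21) = 1/29.

1/29


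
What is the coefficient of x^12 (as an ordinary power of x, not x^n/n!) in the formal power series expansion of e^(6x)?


The exponential series is e^y = sum_{k>=0} y^k / k!. Substituting y = 6x gives
e^(6x) = sum_{k>=0} 6^k x^k / k!.
So the coefficient of x^n is a^n/n! with a = 6, n = 12:
6^12 / 12! = 2176782336/479001600 = 8748/1925

8748/1925


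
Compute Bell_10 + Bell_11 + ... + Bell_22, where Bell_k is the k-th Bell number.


Recall Bell_k counts set partitions of a k-set (with Bell_0 = 1 by convention).
Bell_10 through Bell_22: 115975, 678570, 4213597, 27644437, 190899322, 1382958545, 10480142147, 82864869804, 682076806159, 5832742205057, 51724158235372, 474869816156751, 4506715738447323
Sum = 115975 + 678570 + 4213597 + 27644437 + 190899322 + 1382958545 + 10480142147 + 82864869804 + 682076806159 + 5832742205057 + 51724158235372 + 474869816156751 + 4506715738447323 = 5039919483373059.

5039919483373059


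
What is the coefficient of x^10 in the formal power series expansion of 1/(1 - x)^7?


The expansion 1/(1 - x)^r = sum_{k>=0} C(k + r - 1, r - 1) x^k follows from the multiset / negative-binomial theorem (or from repeated differentiation of the geometric series).
For r = 7 and k = 10:
C(16, 6) = 20922789888000 / (720 * 3628800) = 8008.

8008


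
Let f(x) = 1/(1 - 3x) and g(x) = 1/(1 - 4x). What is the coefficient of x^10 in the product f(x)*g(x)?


The coefficient of x^n in f*g is the Cauchy product: sum_{k=0}^{n} a^k * b^(n-k).
With a=3, b=4, n=10:
sum_{k=0}^{10} 3^k * 4^(10-k)
= 4017157

4017157


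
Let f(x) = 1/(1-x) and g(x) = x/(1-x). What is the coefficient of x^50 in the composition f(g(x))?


First simplify the composition: f(g(x)) = 1/(1 - x/(1-x)) = (1-x)/((1-x) - x) = (1-x)/(1-2x).
Now extract the coefficient. Write (1-x)/(1-2x) = 1/(1-2x) - x/(1-2x).
The coefficient of x^n in 1/(1-2x) is 2^n, and in x/(1-2x) is 2^(n-1) (for n >= 1).
So the coefficient of x^50 is 2^50 - 2^49 = 1125899906842624 - 562949953421312 = 562949953421312.

562949953421312


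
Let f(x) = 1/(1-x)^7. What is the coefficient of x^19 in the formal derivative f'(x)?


Differentiate: d/dx [ 1/(1-x)^r ] = r / (1-x)^(r+1).
Here r = 7, so f'(x) = 7 / (1-x)^8.
The expansion of 1/(1-x)^(r+1) has coefficient of x^n equal to C(n+r, r).
So the coefficient of x^19 in f'(x) is
7 * C(26, 7) = 7 * 657800 = 4604600

4604600


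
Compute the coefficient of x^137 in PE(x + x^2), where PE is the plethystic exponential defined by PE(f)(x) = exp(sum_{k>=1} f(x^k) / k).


With f(x) = x + x^2, the exponent is sum_{k>=1} (x^k + x^(2k)) / k = -ln(1 - x) - ln(1 - x^2). Exponentiating:
PE(x + x^2) = 1 / ((1 - x)(1 - x^2)).
This is the generating function for partitions of n into parts of size 1 or 2. The number of 2's can be any j in 0..68, and the rest are 1's, so
[x^137] = floor(137/2) + 1 = 69.

69


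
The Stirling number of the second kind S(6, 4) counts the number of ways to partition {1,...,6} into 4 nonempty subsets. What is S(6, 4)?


Using the explicit formula S(n,k) = (1/k!) sum_{j=0}^{k} (-1)^(k-j) C(k,j) j^n:
S(6, 4) = 65
Equivalently, S(n,k) is n! times the coefficient of x^n in the EGF (e^x - 1)^k / k!.

65


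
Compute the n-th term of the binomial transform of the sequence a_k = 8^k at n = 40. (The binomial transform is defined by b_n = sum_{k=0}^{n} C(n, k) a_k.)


With a_k = 8^k, b_n = sum_{k=0}^{n} C(n, k) 8^k = (1 + 8)^n by the binomial theorem.
For n = 40: (1 + 8)^40 = 9^40 = 147808829414345923316083210206383297601.

147808829414345923316083210206383297601


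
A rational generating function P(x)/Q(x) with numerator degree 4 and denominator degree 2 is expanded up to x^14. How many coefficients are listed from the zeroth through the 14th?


Expanding up to x^14 gives the coefficients for x^0, x^1, ..., x^14.
That is 14 + 1 = 15 coefficients in total.

15


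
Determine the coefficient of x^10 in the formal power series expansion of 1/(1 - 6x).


The geometric series identity gives 1/(1 - c x) = sum_{k>=0} c^k x^k, so the coefficient of x^k is c^k.
Here c = 6 and k = 10.
Computing: 6^10 = 60466176

60466176


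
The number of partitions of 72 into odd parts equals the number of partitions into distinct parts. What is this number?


Computing partitions of 72 into odd parts (1, 3, 5, ...):
Using the generating function prod_{k>=0} 1/(1-x^(2k+1)),
the count is 36352

36352


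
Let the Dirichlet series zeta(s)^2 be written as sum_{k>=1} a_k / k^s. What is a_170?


The Dirichlet convolution of the constant function 1 with itself gives (1 * 1)(k) = sum_{d | k} 1 = d(k), the number of positive divisors of k.
Since zeta(s) = sum_{k>=1} 1/k^s, we have zeta(s)^2 = sum_{k>=1} d(k)/k^s, so a_k = d(k).
For k = 170: the divisors are 1, 2, 5, 10, 17, 34, 85, 170.
Count = 8.

8


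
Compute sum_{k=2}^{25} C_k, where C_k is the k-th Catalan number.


C_2 through C_25: 2, 5, 14, 42, 132, 429, 1430, 4862, 16796, 58786, 208012, 742900, 2674440, 9694845, 35357670, 129644790, 477638700, 1767263190, 6564120420, 24466267020, 91482563640, 343059613650, 1289904147324, 4861946401452
Sum = 2 + 5 + 14 + 42 + 132 + 429 + 1430 + 4862 + 16796 + 58786 + 208012 + 742900 + 2674440 + 9694845 + 35357670 + 129644790 + 477638700 + 1767263190 + 6564120420 + 24466267020 + 91482563640 + 343059613650 + 1289904147324 + 4861946401452
= 6619846420551

6619846420551


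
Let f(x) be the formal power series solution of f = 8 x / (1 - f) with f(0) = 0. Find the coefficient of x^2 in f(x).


Apply Lagrange inversion: f = 8 x * phi(f) with phi(t) = 1/(1 - t), so
[x^n] f = 8^n * (1/n) [t^(n-1)] phi(t)^n = 8^n * (1/n) [t^(n-1)] (1 - t)^(-n) = 8^n * (1/n) C(2n - 2, n - 1) = 8^n * C_{n-1}.
For n = 2: C_1 = C(2, 1) / 2 = 2/2 = 1.
With the 8^2 = 64 factor, the coefficient is 64 * 1 = 64.

64


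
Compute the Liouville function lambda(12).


The Liouville function is lambda(k) = (-1)^Omega(k), where Omega(k) counts the prime factors of k with multiplicity.
Factoring: 12 = 2 * 2 * 3, so Omega(12) = 3.
lambda(12) = (-1)^3 = -1.

-1


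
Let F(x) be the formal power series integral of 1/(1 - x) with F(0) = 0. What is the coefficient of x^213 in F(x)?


1/(1 - x) = sum_{k>=0} x^k. Integrating termwise and using F(0) = 0 gives
F(x) = sum_{k>=0} x^(k+1) / (k+1) = sum_{m>=1} x^m / m = -ln(1 - x).
So the coefficient of x^213 is 1/213 = 1/213.

1/213


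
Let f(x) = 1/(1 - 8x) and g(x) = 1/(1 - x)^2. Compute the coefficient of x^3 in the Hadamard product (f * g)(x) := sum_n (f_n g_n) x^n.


f has coefficients f_k = 8^k. For g = 1/(1 - x)^2 the coefficient is g_k = C(k + 1, 1) = k + 1. The Hadamard coefficient is (f * g)_k = 8^k * (k + 1).
For k = 3: 8^3 * 4 = 512 * 4 = 2048.

2048


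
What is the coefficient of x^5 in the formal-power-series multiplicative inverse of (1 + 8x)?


The inverse is 1/(1 + 8x). Apply the geometric identity 1/(1 - y) = sum_{k>=0} y^k with y = -8x:
1/(1 + 8x) = sum_{k>=0} (-8)^k x^k.
So the coefficient of x^5 is (-8)^5 = -32768.

-32768


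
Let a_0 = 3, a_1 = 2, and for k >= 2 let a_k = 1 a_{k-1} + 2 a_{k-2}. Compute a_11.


Iterating the recurrence forward:
a_0 = 3
a_1 = 2
a_2 = 1*2 + 2*3 = 8
a_3 = 1*8 + 2*2 = 12
a_4 = 1*12 + 2*8 = 28
a_5 = 1*28 + 2*12 = 52
a_6 = 1*52 + 2*28 = 108
a_7 = 1*108 + 2*52 = 212
a_8 = 1*212 + 2*108 = 428
a_9 = 1*428 + 2*212 = 852
a_10 = 1*852 + 2*428 = 1708
a_11 = 1*1708 + 2*852 = 3412
So a_11 = 3412.

3412


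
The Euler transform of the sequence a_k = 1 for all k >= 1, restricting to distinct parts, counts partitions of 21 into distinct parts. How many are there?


Partitions of 21 into distinct parts can be computed via generating function.
Product (1+x)(1+x^2)(1+x^3)...
The coefficient of x^21 = 76

76


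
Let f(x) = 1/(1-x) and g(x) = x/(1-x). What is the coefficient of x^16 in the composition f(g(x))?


First simplify the composition: f(g(x)) = 1/(1 - x/(1-x)) = (1-x)/((1-x) - x) = (1-x)/(1-2x).
Now extract the coefficient. Write (1-x)/(1-2x) = 1/(1-2x) - x/(1-2x).
The coefficient of x^n in 1/(1-2x) is 2^n, and in x/(1-2x) is 2^(n-1) (for n >= 1).
So the coefficient of x^16 is 2^16 - 2^15 = 65536 - 32768 = 32768.

32768


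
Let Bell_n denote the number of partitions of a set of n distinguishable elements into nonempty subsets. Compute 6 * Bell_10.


Bell_10 can be computed from the Bell triangle or from Dobinski's identity Bell_n = (1/e) * sum_{k>=0} k^n / k!.
Computing Bell_10 = 115975.
Then 6 * 115975 = 695850.

695850


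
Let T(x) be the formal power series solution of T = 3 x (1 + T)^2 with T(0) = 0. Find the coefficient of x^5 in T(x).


Apply the Lagrange inversion formula: if T = 3 x * phi(T) with phi(t) = (1 + t)^2, then [x^n] T = 3^n * (1/n) [t^(n-1)] phi(t)^n = 3^n * (1/n) [t^(n-1)] (1 + t)^(2n) = 3^n * (1/n) C(2n, n-1).
Using the identity C(2n, n-1) = C(2n, n) * n / (n+1), the unscaled factor equals C(2n, n) / (n+1) = C_n, the n-th Catalan number.
For n = 5: C_5 = C(10, 5) / 6 = 252/6 = 42.
With the 3^5 = 243 factor, the coefficient is 243 * 42 = 10206.

10206


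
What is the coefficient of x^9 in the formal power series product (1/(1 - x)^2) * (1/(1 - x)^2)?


Combine the factors: (1/(1 - x)^2) * (1/(1 - x)^2) = 1/(1 - x)^4.
Then use 1/(1 - x)^r = sum_{k>=0} C(k + r - 1, r - 1) x^k with r = 4 and k = 9:
C(12, 3) = 220.

220


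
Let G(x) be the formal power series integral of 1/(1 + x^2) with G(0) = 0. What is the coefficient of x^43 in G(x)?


1/(1 + x^2) = sum_{j>=0} (-1)^j x^(2j). Integrating termwise with G(0) = 0:
G(x) = sum_{j>=0} (-1)^j x^(2j+1) / (2j+1) = arctan(x).
Only odd powers are nonzero. For x^43 write 43 = 2*21 + 1, giving
(-1)^21 / 43 = -1/43 = -1/43.

-1/43


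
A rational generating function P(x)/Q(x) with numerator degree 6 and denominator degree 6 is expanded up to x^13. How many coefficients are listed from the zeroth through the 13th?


Expanding up to x^13 gives the coefficients for x^0, x^1, ..., x^13.
That is 13 + 1 = 14 coefficients in total.

14


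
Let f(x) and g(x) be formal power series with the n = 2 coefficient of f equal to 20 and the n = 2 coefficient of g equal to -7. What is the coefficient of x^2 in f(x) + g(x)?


Addition of formal power series is termwise.
The coefficient of x^2 in f + g = 20 + -7
= 13

13


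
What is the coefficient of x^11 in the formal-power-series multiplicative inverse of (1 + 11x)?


The inverse is 1/(1 + 11x). Apply the geometric identity 1/(1 - y) = sum_{k>=0} y^k with y = -11x:
1/(1 + 11x) = sum_{k>=0} (-11)^k x^k.
So the coefficient of x^11 is (-11)^11 = -285311670611.

-285311670611


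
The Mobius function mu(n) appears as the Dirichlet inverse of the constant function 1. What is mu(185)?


185 = 5 * 37 (all distinct primes).
mu(185) = (-1)^2 = 1

1


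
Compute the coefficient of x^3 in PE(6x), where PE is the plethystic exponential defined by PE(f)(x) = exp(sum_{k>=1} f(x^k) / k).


With f(x) = 6x, the exponent is sum_{k>=1} 6 x^k / k = 6 * (-ln(1 - x)). Exponentiating:
PE(6x) = exp(-6 ln(1 - x)) = 1/(1 - x)^6.
By the negative binomial expansion, [x^n] 1/(1 - x)^6 = C(n + 5, 5).
For n = 3: C(8, 5) = 56.

56


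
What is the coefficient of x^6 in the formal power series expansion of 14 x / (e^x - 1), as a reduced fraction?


The exponential generating function for Bernoulli numbers is
x / (e^x - 1) = sum_{k>=0} B_k x^k / k!.
So the coefficient of x^6 in 14 x / (e^x - 1) is 14 B_6 / 6!.
Computing: B_6 = 1/42, 6! = 720, giving
14 * 1/42 / 720 = 1/2160.

1/2160


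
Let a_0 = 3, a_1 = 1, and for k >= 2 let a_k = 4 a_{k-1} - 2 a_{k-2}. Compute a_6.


Iterating the recurrence forward:
a_0 = 3
a_1 = 1
a_2 = 4*1 - 2*3 = -2
a_3 = 4*-2 - 2*1 = -10
a_4 = 4*-10 - 2*-2 = -36
a_5 = 4*-36 - 2*-10 = -124
a_6 = 4*-124 - 2*-36 = -424
So a_6 = -424.

-424


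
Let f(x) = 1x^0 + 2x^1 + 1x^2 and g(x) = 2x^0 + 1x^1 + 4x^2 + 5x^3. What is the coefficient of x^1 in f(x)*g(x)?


Cauchy product at x^1:
1*1 + 2*2
= 5

5


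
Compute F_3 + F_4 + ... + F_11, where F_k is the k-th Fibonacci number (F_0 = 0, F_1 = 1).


Use the identity sum_{k=0}^{N} F_k = F_{N+2} - 1 (which follows from F_{k+2} - F_{k+1} = F_k). Then
sum_{k=3}^{11} F_k = (F_{13} - 1) - (F_{4} - 1) = F_{13} - F_{4}.
Computing: F_{13} = 233, F_{4} = 3, so
Sum = 233 - 3 = 230.

230


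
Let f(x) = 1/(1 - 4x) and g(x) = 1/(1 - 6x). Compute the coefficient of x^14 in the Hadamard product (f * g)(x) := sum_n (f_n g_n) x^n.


f has coefficients f_k = 4^k and g has coefficients g_k = 6^k, so the Hadamard product has coefficient (f*g)_k = 4^k * 6^k = 24^k.
For k = 14: 24^14 = 21035720123168587776.

21035720123168587776


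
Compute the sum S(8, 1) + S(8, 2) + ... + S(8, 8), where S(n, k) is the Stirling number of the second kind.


By definition, S(n, k) counts partitions of an n-set into exactly k nonempty blocks.
Computing row n = 8 for k = 1..8:
S(8, k): 1, 127, 966, 1701, 1050, 266, 28, 1
Sum = 4140. (This equals Bell_8 since the sum runs over all k.)

4140


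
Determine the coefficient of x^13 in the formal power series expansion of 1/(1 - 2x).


The geometric series identity gives 1/(1 - c x) = sum_{k>=0} c^k x^k, so the coefficient of x^k is c^k.
Here c = 2 and k = 13.
Computing: 2^13 = 8192

8192


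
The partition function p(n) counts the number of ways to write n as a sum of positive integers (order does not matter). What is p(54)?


Using the generating function prod_{k>=1} 1/(1-x^k), we compute p(54).
By dynamic programming over parts 1 through 54:
p(54) = 386155

386155


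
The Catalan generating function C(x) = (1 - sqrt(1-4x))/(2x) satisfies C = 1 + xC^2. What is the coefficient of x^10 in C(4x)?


Substituting x -> 4x scales the n-th coefficient by 4^n, so [x^10] C(4x) = 4^10 * C_10.
C_10 = C(2*10, 10)/(11) = 184756/11 = 16796.
So 4^10 * 16796 = 1048576 * 16796 = 17611882496.

17611882496


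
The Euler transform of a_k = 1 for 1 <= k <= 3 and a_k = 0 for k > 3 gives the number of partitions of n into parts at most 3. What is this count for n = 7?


Partitions of 7 into parts at most 3:
Using generating function (1-x)^(-1)(1-x^2)^(-1)(1-x^3)^(-1),
the coefficient of x^7 = 8

8


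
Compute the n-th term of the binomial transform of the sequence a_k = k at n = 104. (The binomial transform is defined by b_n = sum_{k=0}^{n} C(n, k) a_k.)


With a_k = k, b_n = sum_{k=0}^{n} C(n, k) k. Using k * C(n, k) = n * C(n-1, k-1) gives b_n = n * sum_{k>=1} C(n-1, k-1) = n * 2^(n-1).
For n = 104: 104 * 2^103 = 104 * 10141204801825835211973625643008 = 1054685299389886862045257066872832.

1054685299389886862045257066872832


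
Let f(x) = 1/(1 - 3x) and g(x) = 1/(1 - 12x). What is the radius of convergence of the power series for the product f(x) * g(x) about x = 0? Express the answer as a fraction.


The radius of 1/(1 - 3x) is 1/3 (nearest singularity at x = 1/3), and the radius of 1/(1 - 12x) is 1/12.
The product f(x)*g(x) = 1/((1 - 3x)(1 - 12x)) has singularities at both 1/3 and 1/12, so its radius of convergence is the distance to the nearest one:
min(1/3, 1/12) = 1/12.

1/12


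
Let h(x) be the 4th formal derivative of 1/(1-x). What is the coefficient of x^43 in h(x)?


Differentiating 4 times: d^4/dx^4 [1/(1-x)] = 4!/(1-x)^5.
The expansion 1/(1-x)^5 = sum_{k>=0} C(k+4, 4) x^k, so the coefficient of x^n in 4!/(1-x)^5 is 4! * C(n+4, 4).
For n = 43: 24 * C(47, 4) = 24 * 178365 = 4280760

4280760


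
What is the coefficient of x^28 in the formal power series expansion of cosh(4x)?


The Maclaurin series is cosh(t) = sum_{m>=0} t^(2m) / (2m)!, so substituting t = 4x, only even powers of x are nonzero, with coefficient of x^(2m) equal to 4^(2m) / (2m)!.
For x^28 the coefficient is 4^28/28! = 72057594037927936/304888344611713860501504000000 = 2147483648/9086380738369043484375.

2147483648/9086380738369043484375


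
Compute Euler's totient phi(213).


phi(n) counts integers in [1, n] coprime to n. Using the multiplicative formula phi(n) = n * prod_{p | n} (1 - 1/p):
213 = 3 * 71, so
phi(213) = 213 * (1 - 1/3) * (1 - 1/71) = 140.

140


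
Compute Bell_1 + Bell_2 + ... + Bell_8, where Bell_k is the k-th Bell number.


Recall Bell_k counts set partitions of a k-set (with Bell_0 = 1 by convention).
Bell_1 through Bell_8: 1, 2, 5, 15, 52, 203, 877, 4140
Sum = 1 + 2 + 5 + 15 + 52 + 203 + 877 + 4140 = 5295.

5295


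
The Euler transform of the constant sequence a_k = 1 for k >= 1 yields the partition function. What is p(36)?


The Euler transform converts the sequence a_k = 1 into the number of integer partitions.
Using the recurrence or dynamic programming:
p(36) = 17977

17977


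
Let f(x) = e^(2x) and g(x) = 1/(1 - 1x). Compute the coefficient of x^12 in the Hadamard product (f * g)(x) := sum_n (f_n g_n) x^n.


Expanding: f_k = 2^k/k! (from e^(2x)) and g_k = 1^k (from 1/(1 - 1x)). So the Hadamard coefficient (f * g)_k = 2^k 1^k / k! = (2)^k / k!.
For k = 12: 2^12/12! = 4096/479001600 = 4/467775.

4/467775


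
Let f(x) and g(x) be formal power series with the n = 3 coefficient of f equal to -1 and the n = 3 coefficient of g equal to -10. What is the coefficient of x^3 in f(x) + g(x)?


Addition of formal power series is termwise.
The coefficient of x^3 in f + g = -1 + -10
= -11

-11


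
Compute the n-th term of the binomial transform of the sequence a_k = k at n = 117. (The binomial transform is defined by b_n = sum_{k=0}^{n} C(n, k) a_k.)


With a_k = k, b_n = sum_{k=0}^{n} C(n, k) k. Using k * C(n, k) = n * C(n-1, k-1) gives b_n = n * sum_{k>=1} C(n-1, k-1) = n * 2^(n-1).
For n = 117: 117 * 2^116 = 117 * 83076749736557242056487941267521536 = 9719979719177197320609089128300019712.

9719979719177197320609089128300019712


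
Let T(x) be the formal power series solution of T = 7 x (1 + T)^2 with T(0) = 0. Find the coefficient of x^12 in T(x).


Apply the Lagrange inversion formula: if T = 7 x * phi(T) with phi(t) = (1 + t)^2, then [x^n] T = 7^n * (1/n) [t^(n-1)] phi(t)^n = 7^n * (1/n) [t^(n-1)] (1 + t)^(2n) = 7^n * (1/n) C(2n, n-1).
Using the identity C(2n, n-1) = C(2n, n) * n / (n+1), the unscaled factor equals C(2n, n) / (n+1) = C_n, the n-th Catalan number.
For n = 12: C_12 = C(24, 12) / 13 = 2704156/13 = 208012.
With the 7^12 = 13841287201 factor, the coefficient is 13841287201 * 208012 = 2879153833254412.

2879153833254412


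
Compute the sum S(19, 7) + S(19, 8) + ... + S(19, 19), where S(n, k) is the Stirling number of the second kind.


By definition, S(n, k) counts partitions of an n-set into exactly k nonempty blocks.
Computing row n = 19 for k = 7..19:
S(19, k): 1492924634839, 1709751003480, 1144614626805, 477297033785, 129413217791, 23466951300, 2892439160, 243577530, 13916778, 527136, 12597, 171, 1
Sum = 4980617941373.

4980617941373


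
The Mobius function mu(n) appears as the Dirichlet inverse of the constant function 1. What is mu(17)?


17 = 17 (all distinct primes).
mu(17) = (-1)^1 = -1

-1


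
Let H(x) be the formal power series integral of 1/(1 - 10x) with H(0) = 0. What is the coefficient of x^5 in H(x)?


1/(1 - 10x) = sum_{k>=0} 10^k x^k. Integrating termwise with H(0) = 0:
H(x) = sum_{k>=0} 10^k x^(k+1) / (k+1) = sum_{m>=1} 10^(m-1) x^m / m.
For m = 5: 10^4/5 = 10000/5 = 2000.

2000


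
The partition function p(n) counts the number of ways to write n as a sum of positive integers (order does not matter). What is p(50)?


Using the generating function prod_{k>=1} 1/(1-x^k), we compute p(50).
By dynamic programming over parts 1 through 50:
p(50) = 204226

204226


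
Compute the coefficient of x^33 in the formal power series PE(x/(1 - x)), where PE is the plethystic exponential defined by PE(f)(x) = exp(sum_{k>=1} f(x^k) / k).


For f(x) = x/(1 - x) we have
sum_{k>=1} f(x^k) / k = sum_{k>=1} (1/k) * x^k / (1 - x^k) = sum_{k, m >= 1} x^(k m) / k,
which after exponentiating simplifies to
PE(x/(1 - x)) = prod_{k>=1} 1 / (1 - x^k).
This is the generating function for the partition function p(n), so the coefficient of x^33 is p(33).
Computing p(33) by dynamic programming over parts 1, 2, ..., 33: p(33) = 10143.

10143


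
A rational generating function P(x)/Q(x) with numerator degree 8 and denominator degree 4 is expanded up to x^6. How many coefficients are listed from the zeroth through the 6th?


Expanding up to x^6 gives the coefficients for x^0, x^1, ..., x^6.
That is 6 + 1 = 7 coefficients in total.

7


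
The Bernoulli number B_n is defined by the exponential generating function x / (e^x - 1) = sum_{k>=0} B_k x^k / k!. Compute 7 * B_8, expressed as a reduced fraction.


Bernoulli numbers can also be computed recursively via B_0 = 1 and sum_{j=0}^{m} C(m+1, j) B_j = 0 for m >= 1. Odd-index Bernoulli numbers vanish for k >= 3.
Computing B_8 = -1/30, so 7 * B_8 = 7 * -1/30 = -7/30.

-7/30


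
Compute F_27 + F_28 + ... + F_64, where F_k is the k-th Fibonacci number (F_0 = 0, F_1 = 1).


Use the identity sum_{k=0}^{N} F_k = F_{N+2} - 1 (which follows from F_{k+2} - F_{k+1} = F_k). Then
sum_{k=27}^{64} F_k = (F_{66} - 1) - (F_{28} - 1) = F_{66} - F_{28}.
Computing: F_{66} = 27777890035288, F_{28} = 317811, so
Sum = 27777890035288 - 317811 = 27777889717477.

27777889717477


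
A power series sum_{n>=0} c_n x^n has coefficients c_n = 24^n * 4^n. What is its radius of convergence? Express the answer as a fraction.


By the root test (Cauchy-Hadamard), the radius is R = 1 / limsup_n |c_n|^(1/n).
Here |c_n|^(1/n) = (24^n * 4^n)^(1/n) = 24 * 4 = 96 for all n.
So R = 1/96 = 1/96.

1/96
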